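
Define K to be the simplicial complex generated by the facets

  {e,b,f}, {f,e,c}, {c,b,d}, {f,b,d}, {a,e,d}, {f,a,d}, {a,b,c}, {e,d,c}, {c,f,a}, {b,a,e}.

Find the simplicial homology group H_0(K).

H_0 = Z.

K has 6 vertices, 15 edges, 10 triangles.
rank ∂_0 = 0, rank ∂_1 = 5 ⇒ b_0 = 6 − 0 − 5 = 1; all invariant factors of ∂_1 are 1 so no torsion. So H_0 ≅ Z.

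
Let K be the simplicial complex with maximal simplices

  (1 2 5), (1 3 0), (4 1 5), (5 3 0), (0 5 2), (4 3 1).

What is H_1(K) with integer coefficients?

Order the vertices as 0 < 1 < 2 < 3 < 4 < 5. Listing each simplex with vertices in this order, K has dimension 2 with simplices:

  0-simplices (6): [0], [1], [2], [3], [4], [5]
  1-simplices (12): [0,1], [0,2], [0,3], [0,5], [1,2], [1,3], [1,4], [1,5], [2,5], [3,4], [3,5], [4,5]
  2-simplices (6): [0,1,3], [0,2,5], [0,3,5], [1,2,5], [1,3,4], [1,4,5]

giving chain groups C_0 ≅ Z^6, C_1 ≅ Z^12, C_2 ≅ Z^6.

Boundary ∂_1: C_1 → C_0 sends each edge [p,q] (with p < q) to q − p.
The resulting 6×12 matrix has rank 5, and its Smith normal form has invariant factors (1,1,1,1,1).

∂_2: C_2 → C_1 sends each 2-simplex [p,q,r] to [q,r] − [p,r] + [p,q]. For instance
  ∂[0,1,3] = [1,3] − [0,3] + [0,1],
  ∂[1,2,5] = [2,5] − [1,5] + [1,2].
This gives a 12×6 integer matrix of rank 6; reducing to Smith normal form yields diagonal entries (1,1,1,1,1,1).

Now H_k = ker ∂_k / im ∂_{k+1}, so:

  H_1: rank ker ∂_1 − rank ∂_2 = (12 − 5) − 6 = 1, and the invariant factors of ∂_2 are all 1, so H_1 ≅ Z.

(K is a triangulation of the cylinder S^1 x I.)

H_1 = Z.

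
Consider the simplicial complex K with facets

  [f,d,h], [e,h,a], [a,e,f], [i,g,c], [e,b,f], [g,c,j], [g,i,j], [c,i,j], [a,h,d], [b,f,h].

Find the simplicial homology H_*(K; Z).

We work with the vertex ordering a < b < c < d < e < f < g < h < i < j. The simplices of K, each written with vertices in increasing order, are:

  0-simplices (10): a, b, c, d, e, f, g, h, i, j
  1-simplices (18): ad, ae, af, ah, be, bf, bh, cg, ci, cj, df, dh, ef, eh, fh, gi, gj, ij
  2-simplices (10): adh, aef, aeh, bef, bfh, cgi, cgj, cij, dfh, gij

Hence C_0 ≅ Z^10, C_1 ≅ Z^18, C_2 ≅ Z^10.

Boundary ∂_1: C_1 → C_0 sends each edge [p,q] (with p < q) to q − p. For instance
  ∂ij = j − i.
As a 10×18 matrix over Z this has rank 8, with invariant factors (1,1,1,1,1,1,1,1).

∂_2: C_2 → C_1 maps a triangle to the signed sum of its edges. For instance
  ∂cij = ij − cj + ci,
  ∂gij = ij − gj + gi.
This gives a 18×10 integer matrix of rank 9; reducing to Smith normal form yields diagonal entries (1,1,1,1,1,1,1,1,1).

Computing H_k = (kernel of ∂_k) / (image of ∂_{k+1}):

  H_0: rank C_0 − rank ∂_1 = 10 − 8 = 2, and the invariant factors of ∂_1 are all 1, so H_0 = Z^2.
  H_1: rank ker ∂_1 − rank ∂_2 = (18 − 8) − 9 = 1, and the invariant factors of ∂_2 are all 1, so H_1 = Z.
  H_2: rank ker ∂_2 − rank ∂_3 = (10 − 9) − 0 = 1, and there is no ∂_3, so H_2 = Z.

H_0 = Z^2,  H_1 = Z,  H_2 = Z.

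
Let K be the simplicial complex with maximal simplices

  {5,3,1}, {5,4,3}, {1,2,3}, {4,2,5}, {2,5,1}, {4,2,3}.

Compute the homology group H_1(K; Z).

K has 5 vertices, 9 edges, 6 triangles.
rank ∂_1 = 4, rank ∂_2 = 5 ⇒ b_1 = 9 − 4 − 5 = 0; all invariant factors of ∂_2 are 1 so no torsion. So H_1 = 0.

H_1 ≅ 0.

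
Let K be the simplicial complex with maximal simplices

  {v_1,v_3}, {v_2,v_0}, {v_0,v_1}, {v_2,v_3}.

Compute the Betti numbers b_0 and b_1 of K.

Take the total order v_0 < v_1 < v_2 < v_3 on the vertex set. Then K (dimension 1) consists of the simplices:

  0-simplices (4): [v_0], [v_1], [v_2], [v_3]
  1-simplices (4): [v_0,v_1], [v_0,v_2], [v_1,v_3], [v_2,v_3]

so the chain groups are C_0 ≅ Z^4, C_1 ≅ Z^4.

The boundary map ∂_1: C_1 → C_0 is given by ∂[p,q] = [q] − [p].
As a 4×4 matrix over Z this has rank 3, with invariant factors (1,1,1).

Reading off H_k = ker ∂_k / im ∂_{k+1}:

  H_0: rank C_0 − rank ∂_1 = 4 − 3 = 1, and the invariant factors of ∂_1 are all 1, so H_0 ≅ Z.
  H_1: rank ker ∂_1 − rank ∂_2 = (4 − 3) − 0 = 1, and there is no ∂_2, so H_1 ≅ Z.

Hence the Betti numbers are b_0 = 1, b_1 = 1.

b_0 = 1, b_1 = 1.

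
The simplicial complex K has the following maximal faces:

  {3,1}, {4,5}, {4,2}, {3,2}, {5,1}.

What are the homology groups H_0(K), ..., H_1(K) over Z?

H_0 = Z,  H_1 = Z.

K has 5 vertices, 5 edges.
rank ∂_0 = 0, rank ∂_1 = 4 ⇒ b_0 = 5 − 0 − 4 = 1; all invariant factors of ∂_1 are 1 so no torsion. So H_0 ≅ Z.
rank ∂_1 = 4, rank ∂_2 = 0 ⇒ b_1 = 5 − 4 − 0 = 1. So H_1 ≅ Z.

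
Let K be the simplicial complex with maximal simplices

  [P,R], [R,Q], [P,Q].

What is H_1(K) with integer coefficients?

H_1 ≅ Z.

Take the total order P < Q < R on the vertex set. Then K (dimension 1) consists of the simplices:

  0-simplices (3): P, Q, R
  1-simplices (3): PQ, PR, QR

so the chain groups are C_0 ≅ Z^3, C_1 ≅ Z^3.

Boundary ∂_1: C_1 → C_0 maps an edge to its endpoints' difference, ∂[p,q] = q − p. For instance
  ∂PQ = Q − P.
As a 3×3 matrix over Z this has rank 2, with invariant factors (1,1).

Computing H_k = (kernel of ∂_k) / (image of ∂_{k+1}):

  H_1: rank ker ∂_1 − rank ∂_2 = (3 − 2) − 0 = 1, and there is no ∂_2, so H_1 ≅ Z.

(K is a triangulation of the circle S^1.)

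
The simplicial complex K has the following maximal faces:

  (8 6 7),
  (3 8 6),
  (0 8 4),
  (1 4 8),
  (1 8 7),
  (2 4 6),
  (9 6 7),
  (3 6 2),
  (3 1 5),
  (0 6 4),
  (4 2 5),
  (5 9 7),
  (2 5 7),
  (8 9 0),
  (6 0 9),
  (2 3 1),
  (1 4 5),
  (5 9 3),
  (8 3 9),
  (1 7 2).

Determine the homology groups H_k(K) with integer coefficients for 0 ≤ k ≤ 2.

H_0 = Z,  H_1 = Z × Z/2,  H_2 = 0.

Order the vertices as 0 < 1 < 2 < 3 < 4 < 5 < 6 < 7 < 8 < 9. Listing each simplex with vertices in this order, K has dimension 2 with simplices:

  0-simplices (10): [0], [1], [2], [3], [4], [5], [6], [7], [8], [9]
  1-simplices (30): (30 of them)
  2-simplices (20): (20 of them)

Hence C_0 ≅ Z^10, C_1 ≅ Z^30, C_2 ≅ Z^20.

Boundary ∂_1: C_1 → C_0 is given by ∂[p,q] = [q] − [p]. For instance
  ∂[0,8] = [8] − [0].
This gives a 10×30 integer matrix of rank 9; reducing to Smith normal form yields diagonal entries (1,1,1,1,1,1,1,1,1).

∂_2: C_2 → C_1 maps a triangle to the signed sum of its edges. For instance
  ∂[6,7,8] = [7,8] − [6,8] + [6,7],
  ∂[2,4,6] = [4,6] − [2,6] + [2,4].
The 30×20 boundary matrix has rank 20 and Smith normal form diag(1,1,1,1,1,1,1,1,1,1,1,1,1,1,1,1,1,1,1,2).

Now H_k = ker ∂_k / im ∂_{k+1}, so:

  H_0: rank C_0 − rank ∂_1 = 10 − 9 = 1, and the invariant factors of ∂_1 are all 1, so H_0 ≅ Z.
  H_1: rank ker ∂_1 − rank ∂_2 = (30 − 9) − 20 = 1, and ∂_2 has invariant factor 2 > 1, so H_1 ≅ Z × Z/2.
  H_2: rank ker ∂_2 − rank ∂_3 = (20 − 20) − 0 = 0, and there is no ∂_3, so H_2 ≅ 0.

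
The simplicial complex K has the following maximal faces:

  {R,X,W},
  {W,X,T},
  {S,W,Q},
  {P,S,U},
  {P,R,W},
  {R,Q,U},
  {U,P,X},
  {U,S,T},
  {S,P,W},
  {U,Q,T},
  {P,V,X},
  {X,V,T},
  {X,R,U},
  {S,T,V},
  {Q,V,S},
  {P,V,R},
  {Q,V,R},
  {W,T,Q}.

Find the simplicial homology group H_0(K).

We work with the vertex ordering P < Q < R < S < T < U < V < W < X. The simplices of K, each written with vertices in increasing order, are:

  0-simplices (9): P, Q, R, S, T, U, V, W, X
  1-simplices (27): PR, PS, PU, PV, PW, PX, QR, QS, QT, QU, QV, QW, RU, RV, RW, RX, ST, SU, SV, SW, TU, TV, TW, TX, UX, VX, WX
  2-simplices (18): PRV, PRW, PSU, PSW, PUX, PVX, QRU, QRV, QSV, QSW, QTU, QTW, RUX, RWX, STU, STV, TVX, TWX

so the chain groups are C_0 ≅ Z^9, C_1 ≅ Z^27, C_2 ≅ Z^18.

Boundary ∂_1: C_1 → C_0 is given by ∂[p,q] = [q] − [p]. For instance
  ∂PU = U − P.
As a 9×27 matrix over Z this has rank 8, with invariant factors (1,1,1,1,1,1,1,1).

∂_2: C_2 → C_1 acts by ∂[p,q,r] = [q,r] − [p,r] + [p,q]. For instance
  ∂TWX = WX − TX + TW,
  ∂PUX = UX − PX + PU.
The resulting 27×18 matrix has rank 18, and its Smith normal form has invariant factors (1,1,1,1,1,1,1,1,1,1,1,1,1,1,1,1,1,2).

Computing H_k = (kernel of ∂_k) / (image of ∂_{k+1}):

  H_0: rank C_0 − rank ∂_1 = 9 − 8 = 1, and the invariant factors of ∂_1 are all 1, so H_0 = Z.

H_0 = Z.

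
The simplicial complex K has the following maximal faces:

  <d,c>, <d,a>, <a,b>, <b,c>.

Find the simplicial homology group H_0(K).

H_0 ≅ Z.

Fix the vertex order a < b < c < d and write every simplex with vertices in increasing order. Then dim K = 1 and the simplices of K are:

  0-simplices (4): a, b, c, d
  1-simplices (4): ab, ad, bc, cd

giving chain groups C_0 ≅ Z^4, C_1 ≅ Z^4.

The boundary map ∂_1: C_1 → C_0 maps an edge to its endpoints' difference, ∂[p,q] = q − p. For instance
  ∂ab = b − a.
This gives a 4×4 integer matrix of rank 3; reducing to Smith normal form yields diagonal entries (1,1,1).

Computing H_k = (kernel of ∂_k) / (image of ∂_{k+1}):

  H_0: rank C_0 − rank ∂_1 = 4 − 3 = 1, and the invariant factors of ∂_1 are all 1, so H_0 = Z.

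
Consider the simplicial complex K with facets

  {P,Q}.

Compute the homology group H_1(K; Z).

K has 2 vertices, 1 edge.
rank ∂_1 = 1, rank ∂_2 = 0 ⇒ b_1 = 1 − 1 − 0 = 0. So H_1 = 0.

H_1 = 0.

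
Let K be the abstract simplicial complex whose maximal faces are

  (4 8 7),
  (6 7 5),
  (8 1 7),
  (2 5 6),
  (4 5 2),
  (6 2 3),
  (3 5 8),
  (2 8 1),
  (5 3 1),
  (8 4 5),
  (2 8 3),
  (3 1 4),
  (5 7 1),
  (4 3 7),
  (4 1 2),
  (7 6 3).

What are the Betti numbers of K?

b_0 = 1, b_1 = 2, b_2 = 1.

We work with the vertex ordering 1 < 2 < 3 < 4 < 5 < 6 < 7 < 8. The simplices of K, each written with vertices in increasing order, are:

  0-simplices (8): [1], [2], [3], [4], [5], [6], [7], [8]
  1-simplices (24): (24 of them)
  2-simplices (16): [1,2,4], [1,2,8], [1,3,4], [1,3,5], [1,5,7], [1,7,8], [2,3,6], [2,3,8], [2,4,5], [2,5,6], [3,4,7], [3,5,8], [3,6,7], [4,5,8], [4,7,8], [5,6,7]

Hence C_0 ≅ Z^8, C_1 ≅ Z^24, C_2 ≅ Z^16.

Boundary ∂_1: C_1 → C_0 sends each edge [p,q] (with p < q) to q − p.
This gives a 8×24 integer matrix of rank 7; reducing to Smith normal form yields diagonal entries (1,1,1,1,1,1,1).

The boundary map ∂_2: C_2 → C_1 maps a triangle to the signed sum of its edges. For instance
  ∂[3,4,7] = [4,7] − [3,7] + [3,4],
  ∂[2,3,8] = [3,8] − [2,8] + [2,3].
The resulting 24×16 matrix has rank 15, and its Smith normal form has invariant factors (1,1,1,1,1,1,1,1,1,1,1,1,1,1,1).

Now H_k = ker ∂_k / im ∂_{k+1}, so:

  H_0: rank C_0 − rank ∂_1 = 8 − 7 = 1, and the invariant factors of ∂_1 are all 1, so H_0 = Z.
  H_1: rank ker ∂_1 − rank ∂_2 = (24 − 7) − 15 = 2, and the invariant factors of ∂_2 are all 1, so H_1 = Z^2.
  H_2: rank ker ∂_2 − rank ∂_3 = (16 − 15) − 0 = 1, and there is no ∂_3, so H_2 = Z.

As a check, the Euler characteristic is 8 − 24 + 16 = 0, which agrees with 1 − 2 + 1 = 0.

Hence the Betti numbers are b_0 = 1, b_1 = 2, b_2 = 1.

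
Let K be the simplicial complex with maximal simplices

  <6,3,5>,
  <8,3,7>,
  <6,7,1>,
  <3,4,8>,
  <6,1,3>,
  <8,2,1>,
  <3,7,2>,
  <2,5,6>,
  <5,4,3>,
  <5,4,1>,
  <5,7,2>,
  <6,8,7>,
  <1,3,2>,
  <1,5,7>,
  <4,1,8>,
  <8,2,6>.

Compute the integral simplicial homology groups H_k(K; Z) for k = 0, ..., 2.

Fix the vertex order 1 < 2 < 3 < 4 < 5 < 6 < 7 < 8 and write every simplex with vertices in increasing order. Then dim K = 2 and the simplices of K are:

  0-simplices (8): [1], [2], [3], [4], [5], [6], [7], [8]
  1-simplices (24): (24 of them)
  2-simplices (16): [1,2,3], [1,2,8], [1,3,6], [1,4,5], [1,4,8], [1,5,7], [1,6,7], [2,3,7], [2,5,6], [2,5,7], [2,6,8], [3,4,5], [3,4,8], [3,5,6], [3,7,8], [6,7,8]

Hence C_0 ≅ Z^8, C_1 ≅ Z^24, C_2 ≅ Z^16.

Boundary ∂_1: C_1 → C_0 maps an edge to its endpoints' difference, ∂[p,q] = q − p. For instance
  ∂[1,5] = [5] − [1].
As a 8×24 matrix over Z this has rank 7, with invariant factors (1,1,1,1,1,1,1).

The boundary map ∂_2: C_2 → C_1 acts by ∂[p,q,r] = [q,r] − [p,r] + [p,q]. For instance
  ∂[1,2,3] = [2,3] − [1,3] + [1,2],
  ∂[1,4,8] = [4,8] − [1,8] + [1,4].
The 24×16 boundary matrix has rank 15 and Smith normal form diag(1,1,1,1,1,1,1,1,1,1,1,1,1,1,1).

Computing H_k = (kernel of ∂_k) / (image of ∂_{k+1}):

  H_0: rank C_0 − rank ∂_1 = 8 − 7 = 1, and the invariant factors of ∂_1 are all 1, so H_0 = Z.
  H_1: rank ker ∂_1 − rank ∂_2 = (24 − 7) − 15 = 2, and the invariant factors of ∂_2 are all 1, so H_1 = Z^2.
  H_2: rank ker ∂_2 − rank ∂_3 = (16 − 15) − 0 = 1, and there is no ∂_3, so H_2 = Z.

As a check, the Euler characteristic is 8 − 24 + 16 = 0, which agrees with 1 − 2 + 1 = 0.

H_0 ≅ Z,  H_1 ≅ Z^2,  H_2 ≅ Z.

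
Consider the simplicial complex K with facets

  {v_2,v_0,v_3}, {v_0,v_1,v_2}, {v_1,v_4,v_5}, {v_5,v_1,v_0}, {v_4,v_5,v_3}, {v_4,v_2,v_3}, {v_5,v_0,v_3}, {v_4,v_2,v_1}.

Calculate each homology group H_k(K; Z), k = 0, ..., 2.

Fix the vertex order v_0 < v_1 < v_2 < v_3 < v_4 < v_5 and write every simplex with vertices in increasing order. Then dim K = 2 and the simplices of K are:

  0-simplices (6): [v_0], [v_1], [v_2], [v_3], [v_4], [v_5]
  1-simplices (12): [v_0,v_1], [v_0,v_2], [v_0,v_3], [v_0,v_5], [v_1,v_2], [v_1,v_4], [v_1,v_5], [v_2,v_3], [v_2,v_4], [v_3,v_4], [v_3,v_5], [v_4,v_5]
  2-simplices (8): [v_0,v_1,v_2], [v_0,v_1,v_5], [v_0,v_2,v_3], [v_0,v_3,v_5], [v_1,v_2,v_4], [v_1,v_4,v_5], [v_2,v_3,v_4], [v_3,v_4,v_5]

Hence C_0 ≅ Z^6, C_1 ≅ Z^12, C_2 ≅ Z^8.

Boundary ∂_1: C_1 → C_0 sends each edge [p,q] (with p < q) to q − p. For instance
  ∂[v_4,v_5] = [v_5] − [v_4].
This gives a 6×12 integer matrix of rank 5; reducing to Smith normal form yields diagonal entries (1,1,1,1,1).

The boundary map ∂_2: C_2 → C_1 acts by ∂[p,q,r] = [q,r] − [p,r] + [p,q]. For instance
  ∂[v_1,v_4,v_5] = [v_4,v_5] − [v_1,v_5] + [v_1,v_4],
  ∂[v_0,v_2,v_3] = [v_2,v_3] − [v_0,v_3] + [v_0,v_2].
The resulting 12×8 matrix has rank 7, and its Smith normal form has invariant factors (1,1,1,1,1,1,1).

Reading off H_k = ker ∂_k / im ∂_{k+1}:

  H_0: rank C_0 − rank ∂_1 = 6 − 5 = 1, and the invariant factors of ∂_1 are all 1, so H_0 = Z.
  H_1: rank ker ∂_1 − rank ∂_2 = (12 − 5) − 7 = 0, and the invariant factors of ∂_2 are all 1, so H_1 = 0.
  H_2: rank ker ∂_2 − rank ∂_3 = (8 − 7) − 0 = 1, and there is no ∂_3, so H_2 = Z.

H_0 = Z,  H_1 = 0,  H_2 = Z.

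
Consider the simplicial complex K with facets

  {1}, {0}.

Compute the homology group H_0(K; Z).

H_0 = Z^2.

K has 2 vertices.
rank ∂_0 = 0, rank ∂_1 = 0 ⇒ b_0 = 2 − 0 − 0 = 2. So H_0 ≅ Z^2.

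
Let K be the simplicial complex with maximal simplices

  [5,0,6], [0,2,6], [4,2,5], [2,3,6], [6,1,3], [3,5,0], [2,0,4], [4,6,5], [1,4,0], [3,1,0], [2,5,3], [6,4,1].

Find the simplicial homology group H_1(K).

H_1 = Z/2.

Order the vertices as 0 < 1 < 2 < 3 < 4 < 5 < 6. Listing each simplex with vertices in this order, K has dimension 2 with simplices:

  0-simplices (7): [0], [1], [2], [3], [4], [5], [6]
  1-simplices (18): [0,1], [0,2], [0,3], [0,4], [0,5], [0,6], [1,3], [1,4], [1,6], [2,3], [2,4], [2,5], [2,6], [3,5], [3,6], [4,5], [4,6], [5,6]
  2-simplices (12): [0,1,3], [0,1,4], [0,2,4], [0,2,6], [0,3,5], [0,5,6], [1,3,6], [1,4,6], [2,3,5], [2,3,6], [2,4,5], [4,5,6]

Hence C_0 ≅ Z^7, C_1 ≅ Z^18, C_2 ≅ Z^12.

∂_1: C_1 → C_0 maps an edge to its endpoints' difference, ∂[p,q] = q − p.
The 7×18 boundary matrix has rank 6 and Smith normal form diag(1,1,1,1,1,1).

∂_2: C_2 → C_1 acts by ∂[p,q,r] = [q,r] − [p,r] + [p,q]. For instance
  ∂[0,3,5] = [3,5] − [0,5] + [0,3],
  ∂[0,2,4] = [2,4] − [0,4] + [0,2].
The resulting 18×12 matrix has rank 12, and its Smith normal form has invariant factors (1,1,1,1,1,1,1,1,1,1,1,2).

Reading off H_k = ker ∂_k / im ∂_{k+1}:

  H_1: rank ker ∂_1 − rank ∂_2 = (18 − 6) − 12 = 0, and ∂_2 has invariant factor 2 > 1, so H_1 = Z/2.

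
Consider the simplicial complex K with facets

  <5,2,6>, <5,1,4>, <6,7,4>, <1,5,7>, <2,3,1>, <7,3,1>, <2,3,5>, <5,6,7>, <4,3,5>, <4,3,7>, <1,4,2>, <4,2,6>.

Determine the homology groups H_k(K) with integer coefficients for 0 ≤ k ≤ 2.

H_0 ≅ Z,  H_1 ≅ Z/2,  H_2 = 0.

Fix the vertex order 1 < 2 < 3 < 4 < 5 < 6 < 7 and write every simplex with vertices in increasing order. Then dim K = 2 and the simplices of K are:

  0-simplices (7): [1], [2], [3], [4], [5], [6], [7]
  1-simplices (18): [1,2], [1,3], [1,4], [1,5], [1,7], [2,3], [2,4], [2,5], [2,6], [3,4], [3,5], [3,7], [4,5], [4,6], [4,7], [5,6], [5,7], [6,7]
  2-simplices (12): [1,2,3], [1,2,4], [1,3,7], [1,4,5], [1,5,7], [2,3,5], [2,4,6], [2,5,6], [3,4,5], [3,4,7], [4,6,7], [5,6,7]

giving chain groups C_0 ≅ Z^7, C_1 ≅ Z^18, C_2 ≅ Z^12.

∂_1: C_1 → C_0 sends each edge [p,q] (with p < q) to q − p.
The 7×18 boundary matrix has rank 6 and Smith normal form diag(1,1,1,1,1,1).

The boundary map ∂_2: C_2 → C_1 maps a triangle to the signed sum of its edges. For instance
  ∂[1,4,5] = [4,5] − [1,5] + [1,4],
  ∂[4,6,7] = [6,7] − [4,7] + [4,6].
This gives a 18×12 integer matrix of rank 12; reducing to Smith normal form yields diagonal entries (1,1,1,1,1,1,1,1,1,1,1,2).

Reading off H_k = ker ∂_k / im ∂_{k+1}:

  H_0: rank C_0 − rank ∂_1 = 7 − 6 = 1, and the invariant factors of ∂_1 are all 1, so H_0 = Z.
  H_1: rank ker ∂_1 − rank ∂_2 = (18 − 6) − 12 = 0, and ∂_2 has invariant factor 2 > 1, so H_1 = Z/2.
  H_2: rank ker ∂_2 − rank ∂_3 = (12 − 12) − 0 = 0, and there is no ∂_3, so H_2 = 0.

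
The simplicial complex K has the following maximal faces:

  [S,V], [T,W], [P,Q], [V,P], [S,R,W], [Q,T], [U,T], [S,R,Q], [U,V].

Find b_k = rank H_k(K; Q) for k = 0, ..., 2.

b_0 = 1, b_1 = 3, b_2 = 0.

Order the vertices as P < Q < R < S < T < U < V < W. Listing each simplex with vertices in this order, K has dimension 2 with simplices:

  0-simplices (8): P, Q, R, S, T, U, V, W
  1-simplices (12): PQ, PV, QR, QS, QT, RS, RW, SV, SW, TU, TW, UV
  2-simplices (2): QRS, RSW

giving chain groups C_0 ≅ Z^8, C_1 ≅ Z^12, C_2 ≅ Z^2.

Boundary ∂_1: C_1 → C_0 sends each edge [p,q] (with p < q) to q − p.
This gives a 8×12 integer matrix of rank 7; reducing to Smith normal form yields diagonal entries (1,1,1,1,1,1,1).

Boundary ∂_2: C_2 → C_1 acts by ∂[p,q,r] = [q,r] − [p,r] + [p,q]. For instance
  ∂QRS = RS − QS + QR,
  ∂RSW = SW − RW + RS.
This gives a 12×2 integer matrix of rank 2; reducing to Smith normal form yields diagonal entries (1,1).

Reading off H_k = ker ∂_k / im ∂_{k+1}:

  H_0: rank C_0 − rank ∂_1 = 8 − 7 = 1, and the invariant factors of ∂_1 are all 1, so H_0 ≅ Z.
  H_1: rank ker ∂_1 − rank ∂_2 = (12 − 7) − 2 = 3, and the invariant factors of ∂_2 are all 1, so H_1 ≅ Z^3.
  H_2: rank ker ∂_2 − rank ∂_3 = (2 − 2) − 0 = 0, and there is no ∂_3, so H_2 ≅ 0.

As a check, the Euler characteristic is 8 − 12 + 2 = -2, which agrees with 1 − 3 + 0 = -2.

Hence the Betti numbers are b_0 = 1, b_1 = 3, b_2 = 0.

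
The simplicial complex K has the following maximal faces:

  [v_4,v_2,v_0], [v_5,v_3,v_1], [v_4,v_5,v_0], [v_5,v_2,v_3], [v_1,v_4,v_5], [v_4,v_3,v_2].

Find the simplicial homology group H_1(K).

H_1 = Z.

Take the total order v_0 < v_1 < v_2 < v_3 < v_4 < v_5 on the vertex set. Then K (dimension 2) consists of the simplices:

  0-simplices (6): [v_0], [v_1], [v_2], [v_3], [v_4], [v_5]
  1-simplices (12): [v_0,v_2], [v_0,v_4], [v_0,v_5], [v_1,v_3], [v_1,v_4], [v_1,v_5], [v_2,v_3], [v_2,v_4], [v_2,v_5], [v_3,v_4], [v_3,v_5], [v_4,v_5]
  2-simplices (6): [v_0,v_2,v_4], [v_0,v_4,v_5], [v_1,v_3,v_5], [v_1,v_4,v_5], [v_2,v_3,v_4], [v_2,v_3,v_5]

so the chain groups are C_0 ≅ Z^6, C_1 ≅ Z^12, C_2 ≅ Z^6.

The boundary map ∂_1: C_1 → C_0 maps an edge to its endpoints' difference, ∂[p,q] = q − p. For instance
  ∂[v_2,v_5] = [v_5] − [v_2].
The resulting 6×12 matrix has rank 5, and its Smith normal form has invariant factors (1,1,1,1,1).

The boundary map ∂_2: C_2 → C_1 maps a triangle to the signed sum of its edges. For instance
  ∂[v_2,v_3,v_5] = [v_3,v_5] − [v_2,v_5] + [v_2,v_3],
  ∂[v_1,v_4,v_5] = [v_4,v_5] − [v_1,v_5] + [v_1,v_4].
This gives a 12×6 integer matrix of rank 6; reducing to Smith normal form yields diagonal entries (1,1,1,1,1,1).

From H_k ≅ ker(∂_k) / im(∂_{k+1}) we obtain:

  H_1: rank ker ∂_1 − rank ∂_2 = (12 − 5) − 6 = 1, and the invariant factors of ∂_2 are all 1, so H_1 ≅ Z.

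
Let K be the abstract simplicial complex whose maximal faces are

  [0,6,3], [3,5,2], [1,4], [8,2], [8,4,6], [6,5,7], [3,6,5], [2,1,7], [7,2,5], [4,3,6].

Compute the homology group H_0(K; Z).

H_0 ≅ Z.

K has 9 vertices, 18 edges, 8 triangles.
rank ∂_0 = 0, rank ∂_1 = 8 ⇒ b_0 = 9 − 0 − 8 = 1; all invariant factors of ∂_1 are 1 so no torsion. So H_0 = Z.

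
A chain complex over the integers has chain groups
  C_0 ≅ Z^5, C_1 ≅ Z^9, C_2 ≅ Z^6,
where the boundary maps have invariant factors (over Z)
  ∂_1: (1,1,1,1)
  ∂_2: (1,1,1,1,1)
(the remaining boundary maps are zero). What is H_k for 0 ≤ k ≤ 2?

H_0 ≅ Z,  H_1 = 0,  H_2 ≅ Z.

H_0: b_0 = 5 − 0 − 4 = 1; torsion from ∂_1 factors > 1: none. So H_0 ≅ Z.
H_1: b_1 = 9 − 4 − 5 = 0; torsion from ∂_2 factors > 1: none. So H_1 ≅ 0.
H_2: b_2 = 6 − 5 − 0 = 1; torsion from ∂_3 factors > 1: none. So H_2 ≅ Z.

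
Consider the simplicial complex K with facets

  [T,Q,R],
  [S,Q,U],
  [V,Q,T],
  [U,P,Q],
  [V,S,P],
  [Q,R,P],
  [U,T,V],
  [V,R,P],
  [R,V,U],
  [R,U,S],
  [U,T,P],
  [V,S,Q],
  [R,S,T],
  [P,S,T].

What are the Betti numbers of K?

b_0 = 1, b_1 = 2, b_2 = 1.

Take the total order P < Q < R < S < T < U < V on the vertex set. Then K (dimension 2) consists of the simplices:

  0-simplices (7): P, Q, R, S, T, U, V
  1-simplices (21): PQ, PR, PS, PT, PU, PV, QR, QS, QT, QU, QV, RS, RT, RU, RV, ST, SU, SV, TU, TV, UV
  2-simplices (14): PQR, PQU, PRV, PST, PSV, PTU, QRT, QSU, QSV, QTV, RST, RSU, RUV, TUV

Hence C_0 ≅ Z^7, C_1 ≅ Z^21, C_2 ≅ Z^14.

Boundary ∂_1: C_1 → C_0 sends each edge [p,q] (with p < q) to q − p. For instance
  ∂PR = R − P.
The resulting 7×21 matrix has rank 6, and its Smith normal form has invariant factors (1,1,1,1,1,1).

The boundary map ∂_2: C_2 → C_1 maps a triangle to the signed sum of its edges. For instance
  ∂QSU = SU − QU + QS,
  ∂QSV = SV − QV + QS.
This gives a 21×14 integer matrix of rank 13; reducing to Smith normal form yields diagonal entries (1,1,1,1,1,1,1,1,1,1,1,1,1).

Reading off H_k = ker ∂_k / im ∂_{k+1}:

  H_0: rank C_0 − rank ∂_1 = 7 − 6 = 1, and the invariant factors of ∂_1 are all 1, so H_0 ≅ Z.
  H_1: rank ker ∂_1 − rank ∂_2 = (21 − 6) − 13 = 2, and the invariant factors of ∂_2 are all 1, so H_1 ≅ Z^2.
  H_2: rank ker ∂_2 − rank ∂_3 = (14 − 13) − 0 = 1, and there is no ∂_3, so H_2 ≅ Z.

As a check, the Euler characteristic is 7 − 21 + 14 = 0, which agrees with 1 − 2 + 1 = 0.
(K is a triangulation of the torus T^2.)

Hence the Betti numbers are b_0 = 1, b_1 = 2, b_2 = 1.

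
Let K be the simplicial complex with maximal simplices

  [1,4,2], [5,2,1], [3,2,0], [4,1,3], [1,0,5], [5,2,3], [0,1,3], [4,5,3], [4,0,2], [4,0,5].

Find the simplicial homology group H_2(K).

K has 6 vertices, 15 edges, 10 triangles.
rank ∂_2 = 10, rank ∂_3 = 0 ⇒ b_2 = 10 − 10 − 0 = 0. So H_2 ≅ 0.

H_2 = 0.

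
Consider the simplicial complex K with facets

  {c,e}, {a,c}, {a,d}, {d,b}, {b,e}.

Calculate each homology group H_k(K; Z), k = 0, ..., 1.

H_0 ≅ Z,  H_1 ≅ Z.

K has 5 vertices, 5 edges.
rank ∂_0 = 0, rank ∂_1 = 4 ⇒ b_0 = 5 − 0 − 4 = 1; all invariant factors of ∂_1 are 1 so no torsion. So H_0 = Z.
rank ∂_1 = 4, rank ∂_2 = 0 ⇒ b_1 = 5 − 4 − 0 = 1. So H_1 = Z.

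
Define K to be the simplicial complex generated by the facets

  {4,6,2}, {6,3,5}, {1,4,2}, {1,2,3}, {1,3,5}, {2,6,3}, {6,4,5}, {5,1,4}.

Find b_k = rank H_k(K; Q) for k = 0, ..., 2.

Take the total order 1 < 2 < 3 < 4 < 5 < 6 on the vertex set. Then K (dimension 2) consists of the simplices:

  0-simplices (6): [1], [2], [3], [4], [5], [6]
  1-simplices (12): [1,2], [1,3], [1,4], [1,5], [2,3], [2,4], [2,6], [3,5], [3,6], [4,5], [4,6], [5,6]
  2-simplices (8): [1,2,3], [1,2,4], [1,3,5], [1,4,5], [2,3,6], [2,4,6], [3,5,6], [4,5,6]

so the chain groups are C_0 ≅ Z^6, C_1 ≅ Z^12, C_2 ≅ Z^8.

The boundary map ∂_1: C_1 → C_0 maps an edge to its endpoints' difference, ∂[p,q] = q − p. For instance
  ∂[4,6] = [6] − [4].
As a 6×12 matrix over Z this has rank 5, with invariant factors (1,1,1,1,1).

∂_2: C_2 → C_1 sends each 2-simplex [p,q,r] to [q,r] − [p,r] + [p,q]. For instance
  ∂[2,3,6] = [3,6] − [2,6] + [2,3],
  ∂[2,4,6] = [4,6] − [2,6] + [2,4].
This gives a 12×8 integer matrix of rank 7; reducing to Smith normal form yields diagonal entries (1,1,1,1,1,1,1).

Now H_k = ker ∂_k / im ∂_{k+1}, so:

  H_0: rank C_0 − rank ∂_1 = 6 − 5 = 1, and the invariant factors of ∂_1 are all 1, so H_0 ≅ Z.
  H_1: rank ker ∂_1 − rank ∂_2 = (12 − 5) − 7 = 0, and the invariant factors of ∂_2 are all 1, so H_1 ≅ 0.
  H_2: rank ker ∂_2 − rank ∂_3 = (8 − 7) − 0 = 1, and there is no ∂_3, so H_2 ≅ Z.

As a check, the Euler characteristic is 6 − 12 + 8 = 2, which agrees with 1 − 0 + 1 = 2.

Hence the Betti numbers are b_0 = 1, b_1 = 0, b_2 = 1.

b_0 = 1, b_1 = 0, b_2 = 1.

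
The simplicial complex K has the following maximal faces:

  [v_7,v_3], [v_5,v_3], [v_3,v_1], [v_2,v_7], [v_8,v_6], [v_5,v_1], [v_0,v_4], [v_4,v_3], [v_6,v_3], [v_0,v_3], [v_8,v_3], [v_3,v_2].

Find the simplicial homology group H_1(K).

H_1 ≅ Z^4.

Fix the vertex order v_0 < v_1 < v_2 < v_3 < v_4 < v_5 < v_6 < v_7 < v_8 and write every simplex with vertices in increasing order. Then dim K = 1 and the simplices of K are:

  0-simplices (9): [v_0], [v_1], [v_2], [v_3], [v_4], [v_5], [v_6], [v_7], [v_8]
  1-simplices (12): [v_0,v_3], [v_0,v_4], [v_1,v_3], [v_1,v_5], [v_2,v_3], [v_2,v_7], [v_3,v_4], [v_3,v_5], [v_3,v_6], [v_3,v_7], [v_3,v_8], [v_6,v_8]

so the chain groups are C_0 ≅ Z^9, C_1 ≅ Z^12.

Boundary ∂_1: C_1 → C_0 maps an edge to its endpoints' difference, ∂[p,q] = q − p. For instance
  ∂[v_3,v_5] = [v_5] − [v_3].
The resulting 9×12 matrix has rank 8, and its Smith normal form has invariant factors (1,1,1,1,1,1,1,1).

Computing H_k = (kernel of ∂_k) / (image of ∂_{k+1}):

  H_1: rank ker ∂_1 − rank ∂_2 = (12 − 8) − 0 = 4, and there is no ∂_2, so H_1 = Z^4.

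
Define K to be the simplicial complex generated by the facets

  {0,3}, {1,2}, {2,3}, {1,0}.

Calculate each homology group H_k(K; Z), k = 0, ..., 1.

H_0 ≅ Z,  H_1 ≅ Z.

Order the vertices as 0 < 1 < 2 < 3. Listing each simplex with vertices in this order, K has dimension 1 with simplices:

  0-simplices (4): [0], [1], [2], [3]
  1-simplices (4): [0,1], [0,3], [1,2], [2,3]

giving chain groups C_0 ≅ Z^4, C_1 ≅ Z^4.

∂_1: C_1 → C_0 sends each edge [p,q] (with p < q) to q − p. For instance
  ∂[0,3] = [3] − [0].
The 4×4 boundary matrix has rank 3 and Smith normal form diag(1,1,1).

Now H_k = ker ∂_k / im ∂_{k+1}, so:

  H_0: rank C_0 − rank ∂_1 = 4 − 3 = 1, and the invariant factors of ∂_1 are all 1, so H_0 = Z.
  H_1: rank ker ∂_1 − rank ∂_2 = (4 − 3) − 0 = 1, and there is no ∂_2, so H_1 = Z.

As a check, the Euler characteristic is 4 − 4 = 0, which agrees with 1 − 1 = 0.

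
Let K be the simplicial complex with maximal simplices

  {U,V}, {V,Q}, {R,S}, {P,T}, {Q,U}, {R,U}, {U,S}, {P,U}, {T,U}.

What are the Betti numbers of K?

b_0 = 1, b_1 = 3.

We work with the vertex ordering P < Q < R < S < T < U < V. The simplices of K, each written with vertices in increasing order, are:

  0-simplices (7): P, Q, R, S, T, U, V
  1-simplices (9): PT, PU, QU, QV, RS, RU, SU, TU, UV

so the chain groups are C_0 ≅ Z^7, C_1 ≅ Z^9.

∂_1: C_1 → C_0 sends each edge [p,q] (with p < q) to q − p.
The resulting 7×9 matrix has rank 6, and its Smith normal form has invariant factors (1,1,1,1,1,1).

Now H_k = ker ∂_k / im ∂_{k+1}, so:

  H_0: rank C_0 − rank ∂_1 = 7 − 6 = 1, and the invariant factors of ∂_1 are all 1, so H_0 ≅ Z.
  H_1: rank ker ∂_1 − rank ∂_2 = (9 − 6) − 0 = 3, and there is no ∂_2, so H_1 ≅ Z^3.

As a check, the Euler characteristic is 7 − 9 = -2, which agrees with 1 − 3 = -2.
(K is a triangulation of a wedge of 3 circles.)

Hence the Betti numbers are b_0 = 1, b_1 = 3.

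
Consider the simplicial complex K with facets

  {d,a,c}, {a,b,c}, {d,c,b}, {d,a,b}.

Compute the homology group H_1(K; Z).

Order the vertices as a < b < c < d. Listing each simplex with vertices in this order, K has dimension 2 with simplices:

  0-simplices (4): a, b, c, d
  1-simplices (6): ab, ac, ad, bc, bd, cd
  2-simplices (4): abc, abd, acd, bcd

giving chain groups C_0 ≅ Z^4, C_1 ≅ Z^6, C_2 ≅ Z^4.

∂_1: C_1 → C_0 is given by ∂[p,q] = [q] − [p].
As a 4×6 matrix over Z this has rank 3, with invariant factors (1,1,1).

Boundary ∂_2: C_2 → C_1 sends each 2-simplex [p,q,r] to [q,r] − [p,r] + [p,q]. For instance
  ∂abc = bc − ac + ab,
  ∂bcd = cd − bd + bc.
The resulting 6×4 matrix has rank 3, and its Smith normal form has invariant factors (1,1,1).

From H_k ≅ ker(∂_k) / im(∂_{k+1}) we obtain:

  H_1: rank ker ∂_1 − rank ∂_2 = (6 − 3) − 3 = 0, and the invariant factors of ∂_2 are all 1, so H_1 ≅ 0.

(K is a triangulation of the 2-sphere S^2.)

H_1 = 0.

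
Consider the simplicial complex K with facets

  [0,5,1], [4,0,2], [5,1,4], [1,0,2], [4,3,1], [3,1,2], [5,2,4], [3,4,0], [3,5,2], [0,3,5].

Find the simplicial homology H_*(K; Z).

H_0 = Z,  H_1 = Z/2Z,  H_2 = 0.

Take the total order 0 < 1 < 2 < 3 < 4 < 5 on the vertex set. Then K (dimension 2) consists of the simplices:

  0-simplices (6): [0], [1], [2], [3], [4], [5]
  1-simplices (15): [0,1], [0,2], [0,3], [0,4], [0,5], [1,2], [1,3], [1,4], [1,5], [2,3], [2,4], [2,5], [3,4], [3,5], [4,5]
  2-simplices (10): [0,1,2], [0,1,5], [0,2,4], [0,3,4], [0,3,5], [1,2,3], [1,3,4], [1,4,5], [2,3,5], [2,4,5]

Hence C_0 ≅ Z^6, C_1 ≅ Z^15, C_2 ≅ Z^10.

The boundary map ∂_1: C_1 → C_0 sends each edge [p,q] (with p < q) to q − p.
As a 6×15 matrix over Z this has rank 5, with invariant factors (1,1,1,1,1).

Boundary ∂_2: C_2 → C_1 sends each 2-simplex [p,q,r] to [q,r] − [p,r] + [p,q]. For instance
  ∂[1,4,5] = [4,5] − [1,5] + [1,4],
  ∂[2,4,5] = [4,5] − [2,5] + [2,4].
As a 15×10 matrix over Z this has rank 10, with invariant factors (1,1,1,1,1,1,1,1,1,2).

Now H_k = ker ∂_k / im ∂_{k+1}, so:

  H_0: rank C_0 − rank ∂_1 = 6 − 5 = 1, and the invariant factors of ∂_1 are all 1, so H_0 ≅ Z.
  H_1: rank ker ∂_1 − rank ∂_2 = (15 − 5) − 10 = 0, and ∂_2 has invariant factor 2 > 1, so H_1 ≅ Z/2Z.
  H_2: rank ker ∂_2 − rank ∂_3 = (10 − 10) − 0 = 0, and there is no ∂_3, so H_2 ≅ 0.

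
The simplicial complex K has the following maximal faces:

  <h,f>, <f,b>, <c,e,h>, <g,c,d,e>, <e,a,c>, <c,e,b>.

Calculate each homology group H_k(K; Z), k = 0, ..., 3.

H_0 = Z,  H_1 = Z,  H_2 = 0,  H_3 = 0.

Order the vertices as a < b < c < d < e < f < g < h. Listing each simplex with vertices in this order, K has dimension 3 with simplices:

  0-simplices (8): a, b, c, d, e, f, g, h
  1-simplices (14): ac, ae, bc, be, bf, cd, ce, cg, ch, de, dg, eg, eh, fh
  2-simplices (7): ace, bce, cde, cdg, ceg, ceh, deg
  3-simplices (1): cdeg

Hence C_0 ≅ Z^8, C_1 ≅ Z^14, C_2 ≅ Z^7, C_3 ≅ Z^1.

Boundary ∂_1: C_1 → C_0 maps an edge to its endpoints' difference, ∂[p,q] = q − p. For instance
  ∂ae = e − a.
The resulting 8×14 matrix has rank 7, and its Smith normal form has invariant factors (1,1,1,1,1,1,1).

∂_2: C_2 → C_1 sends each 2-simplex [p,q,r] to [q,r] − [p,r] + [p,q]. For instance
  ∂ceh = eh − ch + ce,
  ∂cde = de − ce + cd.
The resulting 14×7 matrix has rank 6, and its Smith normal form has invariant factors (1,1,1,1,1,1).

Boundary ∂_3: C_3 → C_2 sends each 3-simplex σ to the alternating sum Σ_i (−1)^i (σ with its i-th vertex removed). For instance
  ∂cdeg = deg − ceg + cdg − cde.
As a 7×1 matrix over Z this has rank 1, with invariant factors (1).

Reading off H_k = ker ∂_k / im ∂_{k+1}:

  H_0: rank C_0 − rank ∂_1 = 8 − 7 = 1, and the invariant factors of ∂_1 are all 1, so H_0 ≅ Z.
  H_1: rank ker ∂_1 − rank ∂_2 = (14 − 7) − 6 = 1, and the invariant factors of ∂_2 are all 1, so H_1 ≅ Z.
  H_2: rank ker ∂_2 − rank ∂_3 = (7 − 6) − 1 = 0, and the invariant factors of ∂_3 are all 1, so H_2 ≅ 0.
  H_3: rank ker ∂_3 − rank ∂_4 = (1 − 1) − 0 = 0, and there is no ∂_4, so H_3 ≅ 0.

As a check, the Euler characteristic is 8 − 14 + 7 − 1 = 0, which agrees with 1 − 1 + 0 − 0 = 0.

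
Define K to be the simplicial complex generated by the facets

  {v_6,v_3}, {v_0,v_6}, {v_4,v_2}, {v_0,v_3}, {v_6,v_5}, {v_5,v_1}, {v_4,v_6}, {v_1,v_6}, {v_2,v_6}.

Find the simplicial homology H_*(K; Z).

Fix the vertex order v_0 < v_1 < v_2 < v_3 < v_4 < v_5 < v_6 and write every simplex with vertices in increasing order. Then dim K = 1 and the simplices of K are:

  0-simplices (7): [v_0], [v_1], [v_2], [v_3], [v_4], [v_5], [v_6]
  1-simplices (9): [v_0,v_3], [v_0,v_6], [v_1,v_5], [v_1,v_6], [v_2,v_4], [v_2,v_6], [v_3,v_6], [v_4,v_6], [v_5,v_6]

Hence C_0 ≅ Z^7, C_1 ≅ Z^9.

The boundary map ∂_1: C_1 → C_0 maps an edge to its endpoints' difference, ∂[p,q] = q − p. For instance
  ∂[v_1,v_5] = [v_5] − [v_1].
The 7×9 boundary matrix has rank 6 and Smith normal form diag(1,1,1,1,1,1).

Computing H_k = (kernel of ∂_k) / (image of ∂_{k+1}):

  H_0: rank C_0 − rank ∂_1 = 7 − 6 = 1, and the invariant factors of ∂_1 are all 1, so H_0 = Z.
  H_1: rank ker ∂_1 − rank ∂_2 = (9 − 6) − 0 = 3, and there is no ∂_2, so H_1 = Z^3.

H_0 = Z,  H_1 = Z^3.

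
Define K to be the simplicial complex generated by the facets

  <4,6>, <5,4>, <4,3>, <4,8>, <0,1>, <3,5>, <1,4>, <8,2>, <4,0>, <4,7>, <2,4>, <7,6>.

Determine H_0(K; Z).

H_0 ≅ Z.

Fix the vertex order 0 < 1 < 2 < 3 < 4 < 5 < 6 < 7 < 8 and write every simplex with vertices in increasing order. Then dim K = 1 and the simplices of K are:

  0-simplices (9): [0], [1], [2], [3], [4], [5], [6], [7], [8]
  1-simplices (12): [0,1], [0,4], [1,4], [2,4], [2,8], [3,4], [3,5], [4,5], [4,6], [4,7], [4,8], [6,7]

giving chain groups C_0 ≅ Z^9, C_1 ≅ Z^12.

The boundary map ∂_1: C_1 → C_0 maps an edge to its endpoints' difference, ∂[p,q] = q − p. For instance
  ∂[0,4] = [4] − [0].
This gives a 9×12 integer matrix of rank 8; reducing to Smith normal form yields diagonal entries (1,1,1,1,1,1,1,1).

Computing H_k = (kernel of ∂_k) / (image of ∂_{k+1}):

  H_0: rank C_0 − rank ∂_1 = 9 − 8 = 1, and the invariant factors of ∂_1 are all 1, so H_0 = Z.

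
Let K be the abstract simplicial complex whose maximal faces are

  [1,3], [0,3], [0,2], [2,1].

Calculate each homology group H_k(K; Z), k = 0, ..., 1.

We work with the vertex ordering 0 < 1 < 2 < 3. The simplices of K, each written with vertices in increasing order, are:

  0-simplices (4): [0], [1], [2], [3]
  1-simplices (4): [0,2], [0,3], [1,2], [1,3]

giving chain groups C_0 ≅ Z^4, C_1 ≅ Z^4.

∂_1: C_1 → C_0 sends each edge [p,q] (with p < q) to q − p. For instance
  ∂[0,3] = [3] − [0].
The resulting 4×4 matrix has rank 3, and its Smith normal form has invariant factors (1,1,1).

From H_k ≅ ker(∂_k) / im(∂_{k+1}) we obtain:

  H_0: rank C_0 − rank ∂_1 = 4 − 3 = 1, and the invariant factors of ∂_1 are all 1, so H_0 ≅ Z.
  H_1: rank ker ∂_1 − rank ∂_2 = (4 − 3) − 0 = 1, and there is no ∂_2, so H_1 ≅ Z.

H_0 = Z,  H_1 = Z.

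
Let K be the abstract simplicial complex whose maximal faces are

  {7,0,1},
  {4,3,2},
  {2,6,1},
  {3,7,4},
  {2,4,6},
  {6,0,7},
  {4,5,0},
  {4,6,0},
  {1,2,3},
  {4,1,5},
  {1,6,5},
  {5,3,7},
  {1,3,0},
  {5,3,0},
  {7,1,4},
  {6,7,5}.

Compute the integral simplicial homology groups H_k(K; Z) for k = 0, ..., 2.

K has 8 vertices, 24 edges, 16 triangles.
rank ∂_0 = 0, rank ∂_1 = 7 ⇒ b_0 = 8 − 0 − 7 = 1; all invariant factors of ∂_1 are 1 so no torsion. So H_0 ≅ Z.
rank ∂_1 = 7, rank ∂_2 = 15 ⇒ b_1 = 24 − 7 − 15 = 2; all invariant factors of ∂_2 are 1 so no torsion. So H_1 ≅ Z^2.
rank ∂_2 = 15, rank ∂_3 = 0 ⇒ b_2 = 16 − 15 − 0 = 1. So H_2 ≅ Z.

H_0 ≅ Z,  H_1 ≅ Z^2,  H_2 ≅ Z.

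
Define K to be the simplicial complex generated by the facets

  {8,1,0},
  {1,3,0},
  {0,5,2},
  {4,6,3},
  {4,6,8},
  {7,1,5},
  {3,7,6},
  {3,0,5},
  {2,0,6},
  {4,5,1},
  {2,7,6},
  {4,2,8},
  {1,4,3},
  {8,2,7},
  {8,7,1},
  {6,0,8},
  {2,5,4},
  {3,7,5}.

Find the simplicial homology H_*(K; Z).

Order the vertices as 0 < 1 < 2 < 3 < 4 < 5 < 6 < 7 < 8. Listing each simplex with vertices in this order, K has dimension 2 with simplices:

  0-simplices (9): [0], [1], [2], [3], [4], [5], [6], [7], [8]
  1-simplices (27): (27 of them)
  2-simplices (18): [0,1,3], [0,1,8], [0,2,5], [0,2,6], [0,3,5], [0,6,8], [1,3,4], [1,4,5], [1,5,7], [1,7,8], [2,4,5], [2,4,8], [2,6,7], [2,7,8], [3,4,6], [3,5,7], [3,6,7], [4,6,8]

Hence C_0 ≅ Z^9, C_1 ≅ Z^27, C_2 ≅ Z^18.

The boundary map ∂_1: C_1 → C_0 is given by ∂[p,q] = [q] − [p].
As a 9×27 matrix over Z this has rank 8, with invariant factors (1,1,1,1,1,1,1,1).

∂_2: C_2 → C_1 sends each 2-simplex [p,q,r] to [q,r] − [p,r] + [p,q]. For instance
  ∂[3,6,7] = [6,7] − [3,7] + [3,6],
  ∂[0,1,8] = [1,8] − [0,8] + [0,1].
The resulting 27×18 matrix has rank 18, and its Smith normal form has invariant factors (1,1,1,1,1,1,1,1,1,1,1,1,1,1,1,1,1,2).

Now H_k = ker ∂_k / im ∂_{k+1}, so:

  H_0: rank C_0 − rank ∂_1 = 9 − 8 = 1, and the invariant factors of ∂_1 are all 1, so H_0 = Z.
  H_1: rank ker ∂_1 − rank ∂_2 = (27 − 8) − 18 = 1, and ∂_2 has invariant factor 2 > 1, so H_1 = Z ⊕ Z/2Z.
  H_2: rank ker ∂_2 − rank ∂_3 = (18 − 18) − 0 = 0, and there is no ∂_3, so H_2 = 0.

(K is a triangulation of the Klein bottle.)

H_0 ≅ Z,  H_1 ≅ Z ⊕ Z/2Z,  H_2 = 0.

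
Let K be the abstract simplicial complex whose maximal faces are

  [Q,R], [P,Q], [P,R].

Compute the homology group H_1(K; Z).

Order the vertices as P < Q < R. Listing each simplex with vertices in this order, K has dimension 1 with simplices:

  0-simplices (3): P, Q, R
  1-simplices (3): PQ, PR, QR

Hence C_0 ≅ Z^3, C_1 ≅ Z^3.

∂_1: C_1 → C_0 is given by ∂[p,q] = [q] − [p]. For instance
  ∂PQ = Q − P.
The 3×3 boundary matrix has rank 2 and Smith normal form diag(1,1).

Reading off H_k = ker ∂_k / im ∂_{k+1}:

  H_1: rank ker ∂_1 − rank ∂_2 = (3 − 2) − 0 = 1, and there is no ∂_2, so H_1 ≅ Z.

H_1 ≅ Z.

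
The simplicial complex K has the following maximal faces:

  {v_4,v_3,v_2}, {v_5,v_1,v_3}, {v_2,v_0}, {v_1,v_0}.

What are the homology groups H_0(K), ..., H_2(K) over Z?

H_0 = Z,  H_1 = Z,  H_2 = 0.

Take the total order v_0 < v_1 < v_2 < v_3 < v_4 < v_5 on the vertex set. Then K (dimension 2) consists of the simplices:

  0-simplices (6): [v_0], [v_1], [v_2], [v_3], [v_4], [v_5]
  1-simplices (8): [v_0,v_1], [v_0,v_2], [v_1,v_3], [v_1,v_5], [v_2,v_3], [v_2,v_4], [v_3,v_4], [v_3,v_5]
  2-simplices (2): [v_1,v_3,v_5], [v_2,v_3,v_4]

giving chain groups C_0 ≅ Z^6, C_1 ≅ Z^8, C_2 ≅ Z^2.

∂_1: C_1 → C_0 maps an edge to its endpoints' difference, ∂[p,q] = q − p. For instance
  ∂[v_1,v_5] = [v_5] − [v_1].
The 6×8 boundary matrix has rank 5 and Smith normal form diag(1,1,1,1,1).

∂_2: C_2 → C_1 maps a triangle to the signed sum of its edges. For instance
  ∂[v_1,v_3,v_5] = [v_3,v_5] − [v_1,v_5] + [v_1,v_3],
  ∂[v_2,v_3,v_4] = [v_3,v_4] − [v_2,v_4] + [v_2,v_3].
The resulting 8×2 matrix has rank 2, and its Smith normal form has invariant factors (1,1).

Computing H_k = (kernel of ∂_k) / (image of ∂_{k+1}):

  H_0: rank C_0 − rank ∂_1 = 6 − 5 = 1, and the invariant factors of ∂_1 are all 1, so H_0 ≅ Z.
  H_1: rank ker ∂_1 − rank ∂_2 = (8 − 5) − 2 = 1, and the invariant factors of ∂_2 are all 1, so H_1 ≅ Z.
  H_2: rank ker ∂_2 − rank ∂_3 = (2 − 2) − 0 = 0, and there is no ∂_3, so H_2 ≅ 0.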